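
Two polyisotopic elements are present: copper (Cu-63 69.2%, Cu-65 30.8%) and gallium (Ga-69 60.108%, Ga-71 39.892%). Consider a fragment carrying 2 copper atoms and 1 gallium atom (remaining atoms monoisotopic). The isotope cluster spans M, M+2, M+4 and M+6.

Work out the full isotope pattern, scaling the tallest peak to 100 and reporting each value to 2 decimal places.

64.36 : 100.00 : 50.77 : 8.46

Copper pattern (n=2): 0.478864 : 0.426272 : 0.094864
Gallium pattern (n=1): 0.60108 : 0.39892
Convolve the two distributions (both contribute in 2-u steps):
  M: 0.478864×0.60108 = 0.287836
  M+2: 0.478864×0.39892 + 0.426272×0.60108 = 0.447252
  M+4: 0.426272×0.39892 + 0.094864×0.60108 = 0.227069
  M+6: 0.094864×0.39892 = 0.037843
Scale to base peak (0.447252) = 100: 64.36 : 100.00 : 50.77 : 8.46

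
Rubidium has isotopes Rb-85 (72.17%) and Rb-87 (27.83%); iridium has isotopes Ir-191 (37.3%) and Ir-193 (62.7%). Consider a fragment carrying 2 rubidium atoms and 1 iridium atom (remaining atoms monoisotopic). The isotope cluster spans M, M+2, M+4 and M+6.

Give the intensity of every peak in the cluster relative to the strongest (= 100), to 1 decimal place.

Rubidium pattern (n=2): 0.52085089 : 0.40169822 : 0.07745089
Iridium pattern (n=1): 0.3730 : 0.6270
Convolve the two distributions (both contribute in 2-u steps):
  M: 0.52085089×0.3730 = 0.194277
  M+2: 0.52085089×0.6270 + 0.40169822×0.3730 = 0.476407
  M+4: 0.40169822×0.6270 + 0.07745089×0.3730 = 0.280754
  M+6: 0.07745089×0.6270 = 0.048562
Scale to base peak (0.476407) = 100: 40.8 : 100.0 : 58.9 : 10.2

40.8 : 100.0 : 58.9 : 10.2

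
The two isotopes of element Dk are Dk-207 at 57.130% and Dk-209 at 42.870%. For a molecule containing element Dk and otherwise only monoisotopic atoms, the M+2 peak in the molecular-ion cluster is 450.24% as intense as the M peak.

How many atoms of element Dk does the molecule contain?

6

For n independent Dk atoms, I(M+2)/I(M) = n · (abundance Dk-209) / (abundance Dk-207) = n · 0.42870/0.57130.
n = 4.5024 × 0.57130/0.42870 = 6.00 ≈ 6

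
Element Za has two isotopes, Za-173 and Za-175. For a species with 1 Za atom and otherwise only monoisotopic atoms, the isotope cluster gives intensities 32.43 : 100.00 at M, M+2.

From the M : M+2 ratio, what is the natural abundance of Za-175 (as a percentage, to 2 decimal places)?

If p is the fraction of Za that is Za-173, then I(M+2)/I(M) = [C(1,1)·p^0·(1−p)] / p^1 = 1·(1−p)/p = 100.00/32.43 = 3.0836
(1−p)/p = 3.0836/1 = 3.0836  ⇒  p = 1/(1 + 3.0836) = 0.2449
Za-173: 24.49%, Za-175: 75.51%.

75.51%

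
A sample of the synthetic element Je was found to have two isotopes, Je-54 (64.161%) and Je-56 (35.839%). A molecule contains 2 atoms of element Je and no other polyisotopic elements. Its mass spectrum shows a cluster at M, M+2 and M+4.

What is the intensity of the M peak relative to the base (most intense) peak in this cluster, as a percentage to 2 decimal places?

Term probabilities: M 0.4117, M+2 0.4599, M+4 0.1284. Base peak = M+2.
P(M+2) = C(2,1) × 0.64161^1 × 0.35839^1 = 2 × 0.64161 × 0.35839 = 0.459893 (base)
P(M) = C(2,0) × 0.64161^2 × 0.35839^0 = 1 × 0.41166339 × 1.0000 = 0.411663
Relative intensity = 0.411663 / 0.459893 × 100 = 89.51

89.51%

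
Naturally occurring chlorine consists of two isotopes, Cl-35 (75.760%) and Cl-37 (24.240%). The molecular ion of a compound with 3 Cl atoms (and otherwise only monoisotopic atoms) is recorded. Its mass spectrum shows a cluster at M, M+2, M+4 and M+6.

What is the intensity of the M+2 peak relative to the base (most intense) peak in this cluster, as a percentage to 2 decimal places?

Term probabilities: M 0.4348, M+2 0.4174, M+4 0.1335, M+6 0.0142. Base peak = M.
P(M) = C(3,0) × 0.75760^3 × 0.24240^0 = 1 × 0.4348304 × 1.0000 = 0.434830 (base)
P(M+2) = C(3,1) × 0.75760^2 × 0.24240^1 = 3 × 0.57395776 × 0.2424 = 0.417382
Relative intensity = 0.417382 / 0.434830 × 100 = 95.99

95.99%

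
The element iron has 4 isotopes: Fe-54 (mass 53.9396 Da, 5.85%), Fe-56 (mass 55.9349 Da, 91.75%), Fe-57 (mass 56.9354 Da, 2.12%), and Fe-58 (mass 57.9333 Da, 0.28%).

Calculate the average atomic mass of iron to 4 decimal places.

Weight each isotope mass by its fractional abundance: 0.0585 × 53.9396 + 0.9175 × 55.9349 + 0.0212 × 56.9354 + 0.0028 × 57.9333
= 3.15547 + 51.32027 + 1.20703 + 0.16221 = 55.84498 Da

55.8450 Da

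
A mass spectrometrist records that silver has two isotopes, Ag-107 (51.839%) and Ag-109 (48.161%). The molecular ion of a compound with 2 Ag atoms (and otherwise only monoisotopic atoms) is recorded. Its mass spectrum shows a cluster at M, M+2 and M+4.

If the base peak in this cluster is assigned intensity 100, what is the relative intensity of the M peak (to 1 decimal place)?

Binomial terms of (0.51839 + 0.48161)^2: M 0.2687, M+2 0.4993, M+4 0.2319 → M+2 is the base peak.
P(M+2) = C(2,1) × 0.51839^1 × 0.48161^1 = 2 × 0.51839 × 0.48161 = 0.499324 (base)
P(M) = C(2,0) × 0.51839^2 × 0.48161^0 = 1 × 0.26872819 × 1.0000 = 0.268728
Relative intensity = 0.268728 / 0.499324 × 100 = 53.8

53.8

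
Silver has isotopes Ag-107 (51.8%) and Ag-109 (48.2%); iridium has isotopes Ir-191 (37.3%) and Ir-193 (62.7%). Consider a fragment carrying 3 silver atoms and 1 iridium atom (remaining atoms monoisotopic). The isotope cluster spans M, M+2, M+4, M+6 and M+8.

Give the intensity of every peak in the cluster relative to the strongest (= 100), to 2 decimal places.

13.72 : 61.35 : 100.00 : 70.95 : 18.58

Silver pattern (n=3): 0.13899183 : 0.3879965 : 0.3610315 : 0.11198017
Iridium pattern (n=1): 0.3730 : 0.6270
Convolve the two distributions (both contribute in 2-u steps):
  M: 0.13899183×0.3730 = 0.051844
  M+2: 0.13899183×0.6270 + 0.3879965×0.3730 = 0.231871
  M+4: 0.3879965×0.6270 + 0.3610315×0.3730 = 0.377939
  M+6: 0.3610315×0.6270 + 0.11198017×0.3730 = 0.268135
  M+8: 0.11198017×0.6270 = 0.070212
Scale to base peak (0.377939) = 100: 13.72 : 61.35 : 100.00 : 70.95 : 18.58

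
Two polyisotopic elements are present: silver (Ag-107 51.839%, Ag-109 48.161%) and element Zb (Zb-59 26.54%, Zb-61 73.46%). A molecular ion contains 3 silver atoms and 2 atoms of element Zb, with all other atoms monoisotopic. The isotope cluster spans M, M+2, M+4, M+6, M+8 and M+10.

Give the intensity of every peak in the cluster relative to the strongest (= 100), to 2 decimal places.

2.74 : 22.81 : 70.38 : 100.00 : 66.53 : 16.84

Silver pattern (n=3): 0.13930601 : 0.38826655 : 0.36071887 : 0.11170857
Element Zb pattern (n=2): 0.07043716 : 0.38992568 : 0.53963716
Convolve the two distributions (both contribute in 2-u steps):
  M: 0.13930601×0.07043716 = 0.009812
  M+2: 0.13930601×0.38992568 + 0.38826655×0.07043716 = 0.081667
  M+4: 0.13930601×0.53963716 + 0.38826655×0.38992568 + 0.36071887×0.07043716 = 0.251978
  M+6: 0.38826655×0.53963716 + 0.36071887×0.38992568 + 0.11170857×0.07043716 = 0.358045
  M+8: 0.36071887×0.53963716 + 0.11170857×0.38992568 = 0.238215
  M+10: 0.11170857×0.53963716 = 0.060282
Scale to base peak (0.358045) = 100: 2.74 : 22.81 : 70.38 : 100.00 : 66.53 : 16.84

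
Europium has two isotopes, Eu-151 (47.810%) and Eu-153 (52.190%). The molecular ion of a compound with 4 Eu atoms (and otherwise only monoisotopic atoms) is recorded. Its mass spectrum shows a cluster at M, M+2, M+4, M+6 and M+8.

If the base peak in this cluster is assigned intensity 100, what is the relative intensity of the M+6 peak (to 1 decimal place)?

Term probabilities: M 0.0522, M+2 0.2281, M+4 0.3736, M+6 0.2719, M+8 0.0742. Base peak = M+4.
P(M+4) = C(4,2) × 0.47810^2 × 0.52190^2 = 6 × 0.22857961 × 0.27237961 = 0.373563 (base)
P(M+6) = C(4,3) × 0.47810^1 × 0.52190^3 = 4 × 0.4781 × 0.14215492 = 0.271857
Relative intensity = 0.271857 / 0.373563 × 100 = 72.8

72.8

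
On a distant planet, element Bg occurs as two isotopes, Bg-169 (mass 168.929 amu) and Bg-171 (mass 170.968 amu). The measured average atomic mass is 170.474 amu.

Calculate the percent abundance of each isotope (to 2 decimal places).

Writing the weighted mean with unknown fraction x of Bg-169:
168.929·x + 170.968·(1 − x) = 170.474
(168.929 − 170.968)·x = 170.474 − 170.968
x = -0.494 / -2.039 = 0.24228 → 24.23% Bg-169, 75.77% Bg-171.

Bg-169: 24.23%, Bg-171: 75.77%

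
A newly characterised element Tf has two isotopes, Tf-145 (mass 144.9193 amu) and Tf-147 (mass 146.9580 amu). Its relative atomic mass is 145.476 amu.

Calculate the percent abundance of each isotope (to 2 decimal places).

Tf-145: 72.69%, Tf-147: 27.31%

With x = fraction of Tf-145 (so Tf-147 is 1 − x):
144.9193·x + 146.9580·(1 − x) = 145.476
(144.9193 − 146.9580)·x = 145.476 − 146.9580
x = -1.4820 / -2.0387 = 0.72693 → 72.69% Tf-145, 27.31% Tf-147.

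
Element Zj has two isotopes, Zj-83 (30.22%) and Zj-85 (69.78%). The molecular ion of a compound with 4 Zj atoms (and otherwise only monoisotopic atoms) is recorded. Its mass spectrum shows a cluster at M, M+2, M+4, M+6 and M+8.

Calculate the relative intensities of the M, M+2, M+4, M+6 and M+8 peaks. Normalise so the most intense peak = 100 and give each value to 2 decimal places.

The 4 Zj atoms are independent, so intensities follow the terms of (0.3022 + 0.6978)^4.
P(M) = 0.3022^4 = 0.008340
P(M+2) = 4 × 0.3022^3 × 0.6978^1 = 0.077033
P(M+4) = 6 × 0.3022^2 × 0.6978^2 = 0.266810
P(M+6) = 4 × 0.3022^1 × 0.6978^3 = 0.410721
P(M+8) = 0.6978^4 = 0.237096
The M+6 peak is largest (0.410721); scaling to 100 gives 2.03 : 18.76 : 64.96 : 100.00 : 57.73.

2.03 : 18.76 : 64.96 : 100.00 : 57.73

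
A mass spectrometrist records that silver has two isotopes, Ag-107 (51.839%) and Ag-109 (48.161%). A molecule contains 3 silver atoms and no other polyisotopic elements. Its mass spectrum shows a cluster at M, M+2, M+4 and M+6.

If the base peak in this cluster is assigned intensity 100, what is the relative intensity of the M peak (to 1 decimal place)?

35.9

(0.51839 + 0.48161)^3 gives M 0.1393, M+2 0.3883, M+4 0.3607, M+6 0.1117; the largest is M+2.
P(M+2) = C(3,1) × 0.51839^2 × 0.48161^1 = 3 × 0.26872819 × 0.48161 = 0.388267 (base)
P(M) = C(3,0) × 0.51839^3 × 0.48161^0 = 1 × 0.13930601 × 1.0000 = 0.139306
Relative intensity = 0.139306 / 0.388267 × 100 = 35.9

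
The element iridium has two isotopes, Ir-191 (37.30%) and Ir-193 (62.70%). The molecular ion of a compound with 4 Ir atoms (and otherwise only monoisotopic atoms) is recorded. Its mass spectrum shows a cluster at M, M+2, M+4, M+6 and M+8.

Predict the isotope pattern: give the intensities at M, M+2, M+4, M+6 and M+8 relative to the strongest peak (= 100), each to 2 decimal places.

5.26 : 35.39 : 89.23 : 100.00 : 42.02

Expanding (0.3730 + 0.6270)^4:
P(M) = 0.3730^4 = 0.019357
P(M+2) = 4 × 0.3730^3 × 0.6270^1 = 0.130153
P(M+4) = 6 × 0.3730^2 × 0.6270^2 = 0.328174
P(M+6) = 4 × 0.3730^1 × 0.6270^3 = 0.367766
P(M+8) = 0.6270^4 = 0.154550
The M+6 peak is largest (0.367766); scaling to 100 gives 5.26 : 35.39 : 89.23 : 100.00 : 42.02.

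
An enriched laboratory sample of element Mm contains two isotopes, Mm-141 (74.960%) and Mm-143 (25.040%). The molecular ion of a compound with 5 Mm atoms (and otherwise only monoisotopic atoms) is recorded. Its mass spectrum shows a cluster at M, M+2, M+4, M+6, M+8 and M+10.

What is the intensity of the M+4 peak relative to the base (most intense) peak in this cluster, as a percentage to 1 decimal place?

(0.74960 + 0.25040)^5 gives M 0.2367, M+2 0.3953, M+4 0.2641, M+6 0.0882, M+8 0.0147, M+10 0.0010; the largest is M+2.
P(M+2) = C(5,1) × 0.74960^4 × 0.25040^1 = 5 × 0.31573179 × 0.2504 = 0.395296 (base)
P(M+4) = C(5,2) × 0.74960^3 × 0.25040^2 = 10 × 0.42120036 × 0.06270016 = 0.264093
Relative intensity = 0.264093 / 0.395296 × 100 = 66.8

66.8%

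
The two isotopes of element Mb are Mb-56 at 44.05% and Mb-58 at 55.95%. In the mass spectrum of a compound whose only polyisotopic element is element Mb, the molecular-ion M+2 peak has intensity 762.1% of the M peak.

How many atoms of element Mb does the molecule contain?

For n independent Mb atoms, I(M+2)/I(M) = n · (abundance Mb-58) / (abundance Mb-56) = n · 0.5595/0.4405.
n = 7.621 × 0.4405/0.5595 = 6.00 ≈ 6

6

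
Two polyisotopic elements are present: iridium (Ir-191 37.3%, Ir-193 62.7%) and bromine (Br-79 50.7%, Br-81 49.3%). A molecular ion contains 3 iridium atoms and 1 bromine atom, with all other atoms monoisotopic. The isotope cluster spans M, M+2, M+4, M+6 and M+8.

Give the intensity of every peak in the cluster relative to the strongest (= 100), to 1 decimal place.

7.5 : 45.0 : 100.0 : 97.1 : 34.5

Iridium pattern (n=3): 0.05189512 : 0.26170165 : 0.43991135 : 0.24649188
Bromine pattern (n=1): 0.5070 : 0.4930
Convolve the two distributions (both contribute in 2-u steps):
  M: 0.05189512×0.5070 = 0.026311
  M+2: 0.05189512×0.4930 + 0.26170165×0.5070 = 0.158267
  M+4: 0.26170165×0.4930 + 0.43991135×0.5070 = 0.352054
  M+6: 0.43991135×0.4930 + 0.24649188×0.5070 = 0.341848
  M+8: 0.24649188×0.4930 = 0.121520
Scale to base peak (0.352054) = 100: 7.5 : 45.0 : 100.0 : 97.1 : 34.5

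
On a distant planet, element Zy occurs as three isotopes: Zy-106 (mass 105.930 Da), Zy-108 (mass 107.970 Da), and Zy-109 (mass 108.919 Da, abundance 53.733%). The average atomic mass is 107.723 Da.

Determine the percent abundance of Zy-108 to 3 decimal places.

The remaining 46.267% is split between Zy-106 (fraction x) and Zy-108 (fraction 0.46267 − x).
Substituting: 105.930x + 107.970(0.46267 − x) = 49.19755373
(105.930 − 107.970)x = -0.75692617  ⇒  x = 0.37104, y = 0.09163
Zy-106: 37.104%, Zy-108: 9.163%.

9.163%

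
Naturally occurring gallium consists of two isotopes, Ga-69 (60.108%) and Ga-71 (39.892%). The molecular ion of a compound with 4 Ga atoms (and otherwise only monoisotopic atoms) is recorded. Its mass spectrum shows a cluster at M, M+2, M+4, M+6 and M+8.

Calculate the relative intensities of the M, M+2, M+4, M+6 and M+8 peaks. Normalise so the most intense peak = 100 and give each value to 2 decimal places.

The 4 Ga atoms are independent, so intensities follow the terms of (0.60108 + 0.39892)^4.
P(M) = 0.60108^4 = 0.130536
P(M+2) = 4 × 0.60108^3 × 0.39892^1 = 0.346531
P(M+4) = 6 × 0.60108^2 × 0.39892^2 = 0.344975
P(M+6) = 4 × 0.60108^1 × 0.39892^3 = 0.152633
P(M+8) = 0.39892^4 = 0.025325
The M+2 peak is largest (0.346531); scaling to 100 gives 37.67 : 100.00 : 99.55 : 44.05 : 7.31.

37.67 : 100.00 : 99.55 : 44.05 : 7.31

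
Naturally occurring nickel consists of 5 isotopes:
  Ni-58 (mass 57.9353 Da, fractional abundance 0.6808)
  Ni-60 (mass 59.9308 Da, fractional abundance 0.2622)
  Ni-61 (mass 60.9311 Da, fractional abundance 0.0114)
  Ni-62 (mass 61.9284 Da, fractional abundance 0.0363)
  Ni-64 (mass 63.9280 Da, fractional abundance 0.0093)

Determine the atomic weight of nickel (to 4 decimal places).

Weight each isotope mass by its fractional abundance: 0.6808 × 57.9353 + 0.2622 × 59.9308 + 0.0114 × 60.9311 + 0.0363 × 61.9284 + 0.0093 × 63.9280
= 39.44235 + 15.71386 + 0.69461 + 2.24800 + 0.59453 = 58.69335 Da

58.6934 Da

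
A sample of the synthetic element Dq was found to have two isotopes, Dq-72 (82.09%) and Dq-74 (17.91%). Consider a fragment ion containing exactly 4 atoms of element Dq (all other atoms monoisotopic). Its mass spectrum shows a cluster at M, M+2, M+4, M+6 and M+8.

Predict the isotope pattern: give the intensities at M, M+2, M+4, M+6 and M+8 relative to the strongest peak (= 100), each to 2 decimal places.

100.00 : 87.27 : 28.56 : 4.15 : 0.23

Each Dq atom is independently Dq-72 (p = 0.8209) or Dq-74 (q = 0.1791); the cluster is the binomial expansion (p + q)^4.
P(M) = 0.8209^4 = 0.454110
P(M+2) = 4 × 0.8209^3 × 0.1791^1 = 0.396302
P(M+4) = 6 × 0.8209^2 × 0.1791^2 = 0.129695
P(M+6) = 4 × 0.8209^1 × 0.1791^3 = 0.018864
P(M+8) = 0.1791^4 = 0.001029
The M peak is largest (0.454110); scaling to 100 gives 100.00 : 87.27 : 28.56 : 4.15 : 0.23.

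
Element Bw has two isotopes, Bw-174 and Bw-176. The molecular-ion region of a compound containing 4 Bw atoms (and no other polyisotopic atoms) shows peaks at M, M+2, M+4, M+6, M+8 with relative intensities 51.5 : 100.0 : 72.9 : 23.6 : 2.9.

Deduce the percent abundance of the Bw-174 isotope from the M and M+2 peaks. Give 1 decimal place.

Let p = fractional abundance of Bw-174. I(M+2)/I(M) = [C(4,1)·p^3·(1−p)] / p^4 = 4·(1−p)/p = 100.0/51.5 = 1.9417
(1−p)/p = 1.9417/4 = 0.4854  ⇒  p = 1/(1 + 0.4854) = 0.6732
Bw-174: 67.3%, Bw-176: 32.7%.

67.3%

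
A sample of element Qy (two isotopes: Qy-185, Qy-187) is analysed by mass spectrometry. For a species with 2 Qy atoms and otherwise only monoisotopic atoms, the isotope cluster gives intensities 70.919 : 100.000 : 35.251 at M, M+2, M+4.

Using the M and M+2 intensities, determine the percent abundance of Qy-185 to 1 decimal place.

58.7%

Write p for the Qy-185 fraction. I(M+2)/I(M) = [C(2,1)·p^1·(1−p)] / p^2 = 2·(1−p)/p = 100.000/70.919 = 1.4101
(1−p)/p = 1.4101/2 = 0.7050  ⇒  p = 1/(1 + 0.7050) = 0.5865
Qy-185: 58.7%, Qy-187: 41.3%.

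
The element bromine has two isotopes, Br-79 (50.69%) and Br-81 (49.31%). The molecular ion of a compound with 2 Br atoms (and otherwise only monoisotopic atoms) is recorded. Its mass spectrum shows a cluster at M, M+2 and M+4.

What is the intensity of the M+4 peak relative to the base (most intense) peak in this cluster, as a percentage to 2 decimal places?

Binomial terms of (0.5069 + 0.4931)^2: M 0.2569, M+2 0.4999, M+4 0.2431 → M+2 is the base peak.
P(M+2) = C(2,1) × 0.5069^1 × 0.4931^1 = 2 × 0.5069 × 0.4931 = 0.499905 (base)
P(M+4) = C(2,2) × 0.5069^0 × 0.4931^2 = 1 × 1.0000 × 0.24314761 = 0.243148
Relative intensity = 0.243148 / 0.499905 × 100 = 48.64

48.64%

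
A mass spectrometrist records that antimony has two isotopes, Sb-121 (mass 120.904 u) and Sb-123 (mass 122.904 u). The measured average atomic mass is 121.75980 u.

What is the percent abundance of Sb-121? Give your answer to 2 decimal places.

Let x be the fractional abundance of Sb-121; then Sb-123 has abundance 1 − x.
120.904·x + 122.904·(1 − x) = 121.75980
(120.904 − 122.904)·x = 121.75980 − 122.904
x = -1.14420 / -2.000 = 0.57210 → 57.21% Sb-121, 42.79% Sb-123.

57.21%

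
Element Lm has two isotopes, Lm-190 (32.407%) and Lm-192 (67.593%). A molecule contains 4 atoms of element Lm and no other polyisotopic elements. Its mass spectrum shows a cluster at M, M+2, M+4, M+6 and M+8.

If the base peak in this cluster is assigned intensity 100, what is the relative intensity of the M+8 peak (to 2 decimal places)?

(0.32407 + 0.67593)^4 gives M 0.0110, M+2 0.0920, M+4 0.2879, M+6 0.4003, M+8 0.2087; the largest is M+6.
P(M+6) = C(4,3) × 0.32407^1 × 0.67593^3 = 4 × 0.32407 × 0.30881982 = 0.400317 (base)
P(M+8) = C(4,4) × 0.32407^0 × 0.67593^4 = 1 × 1.0000 × 0.20874058 = 0.208741
Relative intensity = 0.208741 / 0.400317 × 100 = 52.14

52.14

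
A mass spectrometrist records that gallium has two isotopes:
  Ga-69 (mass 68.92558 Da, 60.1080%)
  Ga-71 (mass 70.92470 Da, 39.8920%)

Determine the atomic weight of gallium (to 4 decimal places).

69.7231 Da

Ar = Σ fᵢ·mᵢ = 0.601080 × 68.92558 + 0.398920 × 70.92470
= 41.429788 + 28.293281 = 69.723069 Da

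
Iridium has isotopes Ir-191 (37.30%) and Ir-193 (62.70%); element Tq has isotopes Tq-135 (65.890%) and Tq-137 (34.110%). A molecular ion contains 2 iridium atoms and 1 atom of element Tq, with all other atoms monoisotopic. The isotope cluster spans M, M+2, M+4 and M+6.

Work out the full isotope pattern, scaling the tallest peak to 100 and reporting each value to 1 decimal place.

Iridium pattern (n=2): 0.139129 : 0.467742 : 0.393129
Element Tq pattern (n=1): 0.6589 : 0.3411
Convolve the two distributions (both contribute in 2-u steps):
  M: 0.139129×0.6589 = 0.091672
  M+2: 0.139129×0.3411 + 0.467742×0.6589 = 0.355652
  M+4: 0.467742×0.3411 + 0.393129×0.6589 = 0.418579
  M+6: 0.393129×0.3411 = 0.134096
Scale to base peak (0.418579) = 100: 21.9 : 85.0 : 100.0 : 32.0

21.9 : 85.0 : 100.0 : 32.0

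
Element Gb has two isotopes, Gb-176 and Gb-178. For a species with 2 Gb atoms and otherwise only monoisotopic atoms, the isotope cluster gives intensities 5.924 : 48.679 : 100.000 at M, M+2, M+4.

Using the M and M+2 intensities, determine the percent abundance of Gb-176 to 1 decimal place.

If p is the fraction of Gb that is Gb-176, then I(M+2)/I(M) = [C(2,1)·p^1·(1−p)] / p^2 = 2·(1−p)/p = 48.679/5.924 = 8.2173
(1−p)/p = 8.2173/2 = 4.1086  ⇒  p = 1/(1 + 4.1086) = 0.1957
Gb-176: 19.6%, Gb-178: 80.4%.

19.6%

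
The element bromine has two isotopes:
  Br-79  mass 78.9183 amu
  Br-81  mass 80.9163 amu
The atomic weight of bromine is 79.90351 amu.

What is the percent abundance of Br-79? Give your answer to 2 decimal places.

With x = fraction of Br-79 (so Br-81 is 1 − x):
78.9183·x + 80.9163·(1 − x) = 79.90351
(78.9183 − 80.9163)·x = 79.90351 − 80.9163
x = -1.01279 / -1.9980 = 0.50690 → 50.69% Br-79, 49.31% Br-81.

50.69%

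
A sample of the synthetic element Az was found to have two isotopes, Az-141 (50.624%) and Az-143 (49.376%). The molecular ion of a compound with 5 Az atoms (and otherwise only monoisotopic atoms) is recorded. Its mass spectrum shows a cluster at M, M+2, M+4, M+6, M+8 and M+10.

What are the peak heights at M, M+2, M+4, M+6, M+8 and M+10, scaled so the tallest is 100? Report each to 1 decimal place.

Each Az atom is independently Az-141 (p = 0.50624) or Az-143 (q = 0.49376); the cluster is the binomial expansion (p + q)^5.
P(M) = 0.50624^5 = 0.033249
P(M+2) = 5 × 0.50624^4 × 0.49376^1 = 0.162148
P(M+4) = 10 × 0.50624^3 × 0.49376^2 = 0.316301
P(M+6) = 10 × 0.50624^2 × 0.49376^3 = 0.308504
P(M+8) = 5 × 0.50624^1 × 0.49376^4 = 0.150449
P(M+10) = 0.49376^5 = 0.029348
The M+4 peak is largest (0.316301); scaling to 100 gives 10.5 : 51.3 : 100.0 : 97.5 : 47.6 : 9.3.

10.5 : 51.3 : 100.0 : 97.5 : 47.6 : 9.3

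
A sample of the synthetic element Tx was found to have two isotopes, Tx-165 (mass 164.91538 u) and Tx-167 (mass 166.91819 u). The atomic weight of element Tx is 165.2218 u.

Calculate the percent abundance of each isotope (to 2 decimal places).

Tx-165: 84.70%, Tx-167: 15.30%

With x = fraction of Tx-165 (so Tx-167 is 1 − x):
164.91538·x + 166.91819·(1 − x) = 165.2218
(164.91538 − 166.91819)·x = 165.2218 − 166.91819
x = -1.69639 / -2.00281 = 0.84700 → 84.70% Tx-165, 15.30% Tx-167.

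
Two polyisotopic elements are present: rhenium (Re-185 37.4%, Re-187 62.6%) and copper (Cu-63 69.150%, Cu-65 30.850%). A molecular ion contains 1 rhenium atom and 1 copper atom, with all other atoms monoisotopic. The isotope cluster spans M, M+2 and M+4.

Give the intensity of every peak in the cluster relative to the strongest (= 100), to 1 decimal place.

Rhenium pattern (n=1): 0.3740 : 0.6260
Copper pattern (n=1): 0.6915 : 0.3085
Convolve the two distributions (both contribute in 2-u steps):
  M: 0.3740×0.6915 = 0.258621
  M+2: 0.3740×0.3085 + 0.6260×0.6915 = 0.548258
  M+4: 0.6260×0.3085 = 0.193121
Scale to base peak (0.548258) = 100: 47.2 : 100.0 : 35.2

47.2 : 100.0 : 35.2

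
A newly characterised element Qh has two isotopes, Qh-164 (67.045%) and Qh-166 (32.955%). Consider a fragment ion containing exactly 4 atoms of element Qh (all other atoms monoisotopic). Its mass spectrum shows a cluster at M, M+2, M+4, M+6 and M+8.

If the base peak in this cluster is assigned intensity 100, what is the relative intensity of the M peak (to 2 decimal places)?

50.86

(0.67045 + 0.32955)^4 gives M 0.2021, M+2 0.3973, M+4 0.2929, M+6 0.0960, M+8 0.0118; the largest is M+2.
P(M+2) = C(4,1) × 0.67045^3 × 0.32955^1 = 4 × 0.30136942 × 0.32955 = 0.397265 (base)
P(M) = C(4,0) × 0.67045^4 × 0.32955^0 = 1 × 0.20205313 × 1.0000 = 0.202053
Relative intensity = 0.202053 / 0.397265 × 100 = 50.86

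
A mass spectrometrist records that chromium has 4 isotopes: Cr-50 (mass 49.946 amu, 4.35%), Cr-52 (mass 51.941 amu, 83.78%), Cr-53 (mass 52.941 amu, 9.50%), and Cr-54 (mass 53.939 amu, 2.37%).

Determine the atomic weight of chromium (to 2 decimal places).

52.00 amu

Ar = Σ fᵢ·mᵢ = 0.0435 × 49.946 + 0.8378 × 51.941 + 0.0950 × 52.941 + 0.0237 × 53.939
= 2.1727 + 43.5162 + 5.0294 + 1.2784 = 51.9967 amu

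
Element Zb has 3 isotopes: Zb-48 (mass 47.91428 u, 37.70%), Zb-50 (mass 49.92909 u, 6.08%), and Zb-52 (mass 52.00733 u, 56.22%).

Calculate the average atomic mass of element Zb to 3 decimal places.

Weight each isotope mass by its fractional abundance: 0.3770 × 47.91428 + 0.0608 × 49.92909 + 0.5622 × 52.00733
= 18.063684 + 3.035689 + 29.238521 = 50.337894 u

50.338 u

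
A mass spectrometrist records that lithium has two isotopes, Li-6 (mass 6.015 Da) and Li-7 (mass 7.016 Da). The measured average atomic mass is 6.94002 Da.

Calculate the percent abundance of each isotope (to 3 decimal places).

With x = fraction of Li-6 (so Li-7 is 1 − x):
6.015·x + 7.016·(1 − x) = 6.94002
(6.015 − 7.016)·x = 6.94002 − 7.016
x = -0.07598 / -1.001 = 0.07590 → 7.590% Li-6, 92.410% Li-7.

Li-6: 7.590%, Li-7: 92.410%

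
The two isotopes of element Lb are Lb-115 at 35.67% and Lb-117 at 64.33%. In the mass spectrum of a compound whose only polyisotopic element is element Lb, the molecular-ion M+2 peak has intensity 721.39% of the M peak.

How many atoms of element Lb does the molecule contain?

4

The M+2/M ratio from n Lb atoms is n · q/p = n · 0.6433/0.3567.
n = 7.2139 × 0.3567/0.6433 = 4.00 ≈ 4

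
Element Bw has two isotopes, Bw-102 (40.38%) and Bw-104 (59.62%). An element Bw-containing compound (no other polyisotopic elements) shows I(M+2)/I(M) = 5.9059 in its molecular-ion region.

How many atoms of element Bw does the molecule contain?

4

For n independent Bw atoms, I(M+2)/I(M) = n · (abundance Bw-104) / (abundance Bw-102) = n · 0.5962/0.4038.
n = 5.9059 × 0.4038/0.5962 = 4.00 ≈ 4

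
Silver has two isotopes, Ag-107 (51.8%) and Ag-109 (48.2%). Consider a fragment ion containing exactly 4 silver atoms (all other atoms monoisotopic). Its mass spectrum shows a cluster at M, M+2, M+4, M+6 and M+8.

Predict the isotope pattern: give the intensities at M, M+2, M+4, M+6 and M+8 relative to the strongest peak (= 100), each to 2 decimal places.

19.25 : 71.65 : 100.00 : 62.03 : 14.43

Each Ag atom is independently Ag-107 (p = 0.518) or Ag-109 (q = 0.482); the cluster is the binomial expansion (p + q)^4.
P(M) = 0.518^4 = 0.071998
P(M+2) = 4 × 0.518^3 × 0.482^1 = 0.267976
P(M+4) = 6 × 0.518^2 × 0.482^2 = 0.374029
P(M+6) = 4 × 0.518^1 × 0.482^3 = 0.232023
P(M+8) = 0.482^4 = 0.053974
The M+4 peak is largest (0.374029); scaling to 100 gives 19.25 : 71.65 : 100.00 : 62.03 : 14.43.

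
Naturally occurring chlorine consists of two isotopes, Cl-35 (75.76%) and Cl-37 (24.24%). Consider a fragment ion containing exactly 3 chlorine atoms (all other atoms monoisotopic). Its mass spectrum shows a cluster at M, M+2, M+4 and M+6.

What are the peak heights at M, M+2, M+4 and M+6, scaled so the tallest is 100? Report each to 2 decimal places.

Expanding (0.7576 + 0.2424)^3:
P(M) = 0.7576^3 = 0.434830
P(M+2) = 3 × 0.7576^2 × 0.2424^1 = 0.417382
P(M+4) = 3 × 0.7576^1 × 0.2424^2 = 0.133545
P(M+6) = 0.2424^3 = 0.014243
The M peak is largest (0.434830); scaling to 100 gives 100.00 : 95.99 : 30.71 : 3.28.

100.00 : 95.99 : 30.71 : 3.28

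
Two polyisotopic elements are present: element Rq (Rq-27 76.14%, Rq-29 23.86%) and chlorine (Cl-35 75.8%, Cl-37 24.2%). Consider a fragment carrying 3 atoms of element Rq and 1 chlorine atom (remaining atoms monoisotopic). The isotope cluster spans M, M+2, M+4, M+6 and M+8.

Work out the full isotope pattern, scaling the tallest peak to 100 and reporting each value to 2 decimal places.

79.40 : 100.00 : 47.23 : 9.91 : 0.78

Element Rq pattern (n=3): 0.44140639 : 0.41497071 : 0.13003941 : 0.01358349
Chlorine pattern (n=1): 0.7580 : 0.2420
Convolve the two distributions (both contribute in 2-u steps):
  M: 0.44140639×0.7580 = 0.334586
  M+2: 0.44140639×0.2420 + 0.41497071×0.7580 = 0.421368
  M+4: 0.41497071×0.2420 + 0.13003941×0.7580 = 0.198993
  M+6: 0.13003941×0.2420 + 0.01358349×0.7580 = 0.041766
  M+8: 0.01358349×0.2420 = 0.003287
Scale to base peak (0.421368) = 100: 79.40 : 100.00 : 47.23 : 9.91 : 0.78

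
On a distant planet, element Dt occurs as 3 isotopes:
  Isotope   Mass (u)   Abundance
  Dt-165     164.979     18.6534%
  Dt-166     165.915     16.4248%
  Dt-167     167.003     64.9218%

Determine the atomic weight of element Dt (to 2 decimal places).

Weight each isotope mass by its fractional abundance: 0.186534 × 164.979 + 0.164248 × 165.915 + 0.649218 × 167.003
= 30.7742 + 27.2512 + 108.4214 = 166.4468 u

166.45 u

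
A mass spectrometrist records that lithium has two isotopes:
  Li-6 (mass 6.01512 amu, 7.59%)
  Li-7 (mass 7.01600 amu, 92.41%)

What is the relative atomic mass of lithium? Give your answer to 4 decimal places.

The abundance-weighted mean is 0.0759 × 6.01512 + 0.9241 × 7.01600
= 0.456548 + 6.483486 = 6.940034 amu

6.9400 amu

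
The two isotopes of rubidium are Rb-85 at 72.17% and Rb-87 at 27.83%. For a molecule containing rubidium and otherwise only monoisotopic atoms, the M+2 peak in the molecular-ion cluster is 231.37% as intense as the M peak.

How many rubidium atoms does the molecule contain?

6

With n Rb atoms, P(M+2)/P(M) = C(n,1)·p^(n−1)q / p^n = n·q/p = n · 0.2783/0.7217.
n = 2.3137 × 0.7217/0.2783 = 6.00 ≈ 6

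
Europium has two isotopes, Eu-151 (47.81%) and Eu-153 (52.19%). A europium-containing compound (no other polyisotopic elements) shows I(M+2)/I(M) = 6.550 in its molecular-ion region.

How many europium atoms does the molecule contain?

For n independent Eu atoms, I(M+2)/I(M) = n · (abundance Eu-153) / (abundance Eu-151) = n · 0.5219/0.4781.
n = 6.550 × 0.4781/0.5219 = 6.00 ≈ 6

6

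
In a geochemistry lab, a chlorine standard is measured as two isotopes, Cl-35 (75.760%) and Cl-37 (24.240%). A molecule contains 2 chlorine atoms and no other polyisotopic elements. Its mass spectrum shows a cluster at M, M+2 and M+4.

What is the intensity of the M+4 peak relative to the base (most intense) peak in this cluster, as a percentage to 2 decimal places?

10.24%

(0.75760 + 0.24240)^2 gives M 0.5740, M+2 0.3673, M+4 0.0588; the largest is M.
P(M) = C(2,0) × 0.75760^2 × 0.24240^0 = 1 × 0.57395776 × 1.0000 = 0.573958 (base)
P(M+4) = C(2,2) × 0.75760^0 × 0.24240^2 = 1 × 1.0000 × 0.05875776 = 0.058758
Relative intensity = 0.058758 / 0.573958 × 100 = 10.24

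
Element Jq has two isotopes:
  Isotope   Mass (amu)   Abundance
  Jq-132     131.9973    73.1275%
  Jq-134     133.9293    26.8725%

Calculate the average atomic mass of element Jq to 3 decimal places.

132.516 amu

Weight each isotope mass by its fractional abundance: 0.731275 × 131.9973 + 0.268725 × 133.9293
= 96.52633 + 35.99015 = 132.51648 amu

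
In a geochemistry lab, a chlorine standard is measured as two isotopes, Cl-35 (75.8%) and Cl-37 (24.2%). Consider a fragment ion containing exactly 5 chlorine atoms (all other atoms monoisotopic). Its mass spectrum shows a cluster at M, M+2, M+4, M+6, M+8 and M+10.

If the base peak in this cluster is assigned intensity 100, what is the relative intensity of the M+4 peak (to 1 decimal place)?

63.9

Binomial terms of (0.758 + 0.242)^5: M 0.2502, M+2 0.3994, M+4 0.2551, M+6 0.0814, M+8 0.0130, M+10 0.0008 → M+2 is the base peak.
P(M+2) = C(5,1) × 0.758^4 × 0.242^1 = 5 × 0.33012379 × 0.2420 = 0.399450 (base)
P(M+4) = C(5,2) × 0.758^3 × 0.242^2 = 10 × 0.43551951 × 0.058564 = 0.255058
Relative intensity = 0.255058 / 0.399450 × 100 = 63.9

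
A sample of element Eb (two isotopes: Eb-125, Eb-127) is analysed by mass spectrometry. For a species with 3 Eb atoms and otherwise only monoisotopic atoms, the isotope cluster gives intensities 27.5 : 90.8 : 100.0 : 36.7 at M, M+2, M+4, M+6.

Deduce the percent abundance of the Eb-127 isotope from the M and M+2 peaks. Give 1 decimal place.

52.4%

If p is the fraction of Eb that is Eb-125, then I(M+2)/I(M) = [C(3,1)·p^2·(1−p)] / p^3 = 3·(1−p)/p = 90.8/27.5 = 3.3018
(1−p)/p = 3.3018/3 = 1.1006  ⇒  p = 1/(1 + 1.1006) = 0.4761
Eb-125: 47.6%, Eb-127: 52.4%.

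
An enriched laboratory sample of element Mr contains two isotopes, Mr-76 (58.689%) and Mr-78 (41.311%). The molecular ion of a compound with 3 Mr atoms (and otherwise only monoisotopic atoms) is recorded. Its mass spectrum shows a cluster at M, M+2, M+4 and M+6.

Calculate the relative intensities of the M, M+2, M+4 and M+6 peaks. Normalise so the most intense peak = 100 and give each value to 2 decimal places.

Expanding (0.58689 + 0.41311)^3:
P(M) = 0.58689^3 = 0.202148
P(M+2) = 3 × 0.58689^2 × 0.41311^1 = 0.426875
P(M+4) = 3 × 0.58689^1 × 0.41311^2 = 0.300476
P(M+6) = 0.41311^3 = 0.070501
The M+2 peak is largest (0.426875); scaling to 100 gives 47.36 : 100.00 : 70.39 : 16.52.

47.36 : 100.00 : 70.39 : 16.52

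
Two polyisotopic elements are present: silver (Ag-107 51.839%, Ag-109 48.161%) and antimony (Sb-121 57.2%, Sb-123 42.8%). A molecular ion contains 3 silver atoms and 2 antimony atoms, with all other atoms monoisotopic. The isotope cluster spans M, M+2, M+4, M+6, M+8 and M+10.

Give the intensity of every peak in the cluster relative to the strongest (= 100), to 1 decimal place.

13.7 : 58.5 : 100.0 : 85.2 : 36.2 : 6.1

Silver pattern (n=3): 0.13930601 : 0.38826655 : 0.36071887 : 0.11170857
Antimony pattern (n=2): 0.327184 : 0.489632 : 0.183184
Convolve the two distributions (both contribute in 2-u steps):
  M: 0.13930601×0.327184 = 0.045579
  M+2: 0.13930601×0.489632 + 0.38826655×0.327184 = 0.195243
  M+4: 0.13930601×0.183184 + 0.38826655×0.489632 + 0.36071887×0.327184 = 0.333648
  M+6: 0.38826655×0.183184 + 0.36071887×0.489632 + 0.11170857×0.327184 = 0.284293
  M+8: 0.36071887×0.183184 + 0.11170857×0.489632 = 0.120774
  M+10: 0.11170857×0.183184 = 0.020463
Scale to base peak (0.333648) = 100: 13.7 : 58.5 : 100.0 : 85.2 : 36.2 : 6.1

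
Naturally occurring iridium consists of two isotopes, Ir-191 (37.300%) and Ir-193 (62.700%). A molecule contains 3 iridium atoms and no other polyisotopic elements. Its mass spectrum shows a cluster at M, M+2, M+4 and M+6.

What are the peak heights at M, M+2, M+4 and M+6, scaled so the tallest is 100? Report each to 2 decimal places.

Each Ir atom is independently Ir-191 (p = 0.37300) or Ir-193 (q = 0.62700); the cluster is the binomial expansion (p + q)^3.
P(M) = 0.37300^3 = 0.051895
P(M+2) = 3 × 0.37300^2 × 0.62700^1 = 0.261702
P(M+4) = 3 × 0.37300^1 × 0.62700^2 = 0.439911
P(M+6) = 0.62700^3 = 0.246492
The M+4 peak is largest (0.439911); scaling to 100 gives 11.80 : 59.49 : 100.00 : 56.03.

11.80 : 59.49 : 100.00 : 56.03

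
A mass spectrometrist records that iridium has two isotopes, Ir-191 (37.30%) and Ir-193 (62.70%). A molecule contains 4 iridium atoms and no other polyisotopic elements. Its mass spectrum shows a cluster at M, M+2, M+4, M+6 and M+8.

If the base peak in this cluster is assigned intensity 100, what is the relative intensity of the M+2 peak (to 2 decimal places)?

35.39

(0.3730 + 0.6270)^4 gives M 0.0194, M+2 0.1302, M+4 0.3282, M+6 0.3678, M+8 0.1546; the largest is M+6.
P(M+6) = C(4,3) × 0.3730^1 × 0.6270^3 = 4 × 0.3730 × 0.24649188 = 0.367766 (base)
P(M+2) = C(4,1) × 0.3730^3 × 0.6270^1 = 4 × 0.05189512 × 0.6270 = 0.130153
Relative intensity = 0.130153 / 0.367766 × 100 = 35.39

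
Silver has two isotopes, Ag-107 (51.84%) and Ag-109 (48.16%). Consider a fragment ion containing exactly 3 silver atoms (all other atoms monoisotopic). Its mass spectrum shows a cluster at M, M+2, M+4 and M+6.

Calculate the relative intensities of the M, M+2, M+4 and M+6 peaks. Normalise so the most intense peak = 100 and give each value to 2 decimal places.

Expanding (0.5184 + 0.4816)^3:
P(M) = 0.5184^3 = 0.139314
P(M+2) = 3 × 0.5184^2 × 0.4816^1 = 0.388273
P(M+4) = 3 × 0.5184^1 × 0.4816^2 = 0.360711
P(M+6) = 0.4816^3 = 0.111702
The M+2 peak is largest (0.388273); scaling to 100 gives 35.88 : 100.00 : 92.90 : 28.77.

35.88 : 100.00 : 92.90 : 28.77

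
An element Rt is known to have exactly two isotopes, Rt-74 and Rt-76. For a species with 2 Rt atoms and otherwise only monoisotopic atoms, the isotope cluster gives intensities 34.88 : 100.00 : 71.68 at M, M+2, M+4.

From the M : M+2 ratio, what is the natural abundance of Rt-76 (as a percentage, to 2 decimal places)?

Write p for the Rt-74 fraction. I(M+2)/I(M) = [C(2,1)·p^1·(1−p)] / p^2 = 2·(1−p)/p = 100.00/34.88 = 2.8670
(1−p)/p = 2.8670/2 = 1.4335  ⇒  p = 1/(1 + 1.4335) = 0.4109
Rt-74: 41.09%, Rt-76: 58.91%.

58.91%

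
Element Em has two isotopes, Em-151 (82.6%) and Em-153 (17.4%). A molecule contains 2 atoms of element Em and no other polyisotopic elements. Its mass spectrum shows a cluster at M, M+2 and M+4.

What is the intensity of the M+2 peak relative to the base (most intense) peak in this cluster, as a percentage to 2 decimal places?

(0.826 + 0.174)^2 gives M 0.6823, M+2 0.2874, M+4 0.0303; the largest is M.
P(M) = C(2,0) × 0.826^2 × 0.174^0 = 1 × 0.682276 × 1.0000 = 0.682276 (base)
P(M+2) = C(2,1) × 0.826^1 × 0.174^1 = 2 × 0.8260 × 0.1740 = 0.287448
Relative intensity = 0.287448 / 0.682276 × 100 = 42.13

42.13%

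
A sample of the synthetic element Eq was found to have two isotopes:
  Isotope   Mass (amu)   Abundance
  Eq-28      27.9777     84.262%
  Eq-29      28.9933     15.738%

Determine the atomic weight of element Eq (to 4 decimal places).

Weight each isotope mass by its fractional abundance: 0.84262 × 27.9777 + 0.15738 × 28.9933
= 23.57457 + 4.56297 = 28.13754 amu

28.1375 amu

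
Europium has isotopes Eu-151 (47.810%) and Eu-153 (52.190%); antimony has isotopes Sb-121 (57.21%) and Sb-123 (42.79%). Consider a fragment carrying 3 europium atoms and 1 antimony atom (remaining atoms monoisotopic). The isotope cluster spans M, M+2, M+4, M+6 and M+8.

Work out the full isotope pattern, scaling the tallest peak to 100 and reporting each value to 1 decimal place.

Europium pattern (n=3): 0.10928391 : 0.3578871 : 0.39067407 : 0.14215492
Antimony pattern (n=1): 0.5721 : 0.4279
Convolve the two distributions (both contribute in 2-u steps):
  M: 0.10928391×0.5721 = 0.062521
  M+2: 0.10928391×0.4279 + 0.3578871×0.5721 = 0.251510
  M+4: 0.3578871×0.4279 + 0.39067407×0.5721 = 0.376645
  M+6: 0.39067407×0.4279 + 0.14215492×0.5721 = 0.248496
  M+8: 0.14215492×0.4279 = 0.060828
Scale to base peak (0.376645) = 100: 16.6 : 66.8 : 100.0 : 66.0 : 16.1

16.6 : 66.8 : 100.0 : 66.0 : 16.1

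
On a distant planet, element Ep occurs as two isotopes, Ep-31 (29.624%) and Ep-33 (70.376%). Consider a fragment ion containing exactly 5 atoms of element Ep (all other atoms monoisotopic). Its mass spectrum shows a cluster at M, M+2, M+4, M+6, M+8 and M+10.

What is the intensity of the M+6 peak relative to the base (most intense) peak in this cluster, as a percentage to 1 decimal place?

Binomial terms of (0.29624 + 0.70376)^5: M 0.0023, M+2 0.0271, M+4 0.1288, M+6 0.3059, M+8 0.3633, M+10 0.1726 → M+8 is the base peak.
P(M+8) = C(5,4) × 0.29624^1 × 0.70376^4 = 5 × 0.29624 × 0.24530043 = 0.363339 (base)
P(M+6) = C(5,3) × 0.29624^2 × 0.70376^3 = 10 × 0.08775814 × 0.34855694 = 0.305887
Relative intensity = 0.305887 / 0.363339 × 100 = 84.2

84.2%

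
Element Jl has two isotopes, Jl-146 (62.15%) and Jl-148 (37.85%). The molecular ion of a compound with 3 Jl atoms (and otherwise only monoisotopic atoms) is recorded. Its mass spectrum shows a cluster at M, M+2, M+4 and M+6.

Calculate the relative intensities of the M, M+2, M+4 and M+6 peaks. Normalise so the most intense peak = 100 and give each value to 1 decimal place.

54.7 : 100.0 : 60.9 : 12.4

Expanding (0.6215 + 0.3785)^3:
P(M) = 0.6215^3 = 0.240062
P(M+2) = 3 × 0.6215^2 × 0.3785^1 = 0.438601
P(M+4) = 3 × 0.6215^1 × 0.3785^2 = 0.267112
P(M+6) = 0.3785^3 = 0.054225
The M+2 peak is largest (0.438601); scaling to 100 gives 54.7 : 100.0 : 60.9 : 12.4.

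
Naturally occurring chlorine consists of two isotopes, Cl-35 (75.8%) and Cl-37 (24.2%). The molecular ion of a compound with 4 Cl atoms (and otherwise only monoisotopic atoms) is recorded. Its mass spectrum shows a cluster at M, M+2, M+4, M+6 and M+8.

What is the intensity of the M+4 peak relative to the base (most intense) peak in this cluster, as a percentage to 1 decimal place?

47.9%

(0.758 + 0.242)^4 gives M 0.3301, M+2 0.4216, M+4 0.2019, M+6 0.0430, M+8 0.0034; the largest is M+2.
P(M+2) = C(4,1) × 0.758^3 × 0.242^1 = 4 × 0.43551951 × 0.2420 = 0.421583 (base)
P(M+4) = C(4,2) × 0.758^2 × 0.242^2 = 6 × 0.574564 × 0.058564 = 0.201893
Relative intensity = 0.201893 / 0.421583 × 100 = 47.9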